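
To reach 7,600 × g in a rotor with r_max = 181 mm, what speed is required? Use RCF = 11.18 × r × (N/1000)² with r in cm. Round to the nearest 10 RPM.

≈ 6130 RPM

r = 181 mm = 18.1 cm
7,600 = 11.18 × 18.1 × (N/1000)²
(N/1000)² = 7,600 / 202.358 = 37.5572
N = 1000 × √37.5572 ≈ 6,128.4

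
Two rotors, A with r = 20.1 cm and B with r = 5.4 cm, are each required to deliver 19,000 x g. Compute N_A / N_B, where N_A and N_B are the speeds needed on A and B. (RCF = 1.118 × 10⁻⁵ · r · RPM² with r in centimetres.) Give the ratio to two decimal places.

0.52

At fixed RCF, N ∝ 1/√r, so N_A/N_B = √(r_B/r_A) = √(5.4/20.1) = √0.268657 = 0.5183.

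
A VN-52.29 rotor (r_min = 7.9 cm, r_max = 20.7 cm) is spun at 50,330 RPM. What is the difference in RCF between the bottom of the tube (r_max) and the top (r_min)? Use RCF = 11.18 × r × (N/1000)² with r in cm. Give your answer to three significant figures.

ΔRCF ≈ 362000 ×g

ΔRCF = 11.18 × (r_max − r_min) × (N/1000)² = 11.18 × 12.8 × 2,533.1089 ≈ 362,498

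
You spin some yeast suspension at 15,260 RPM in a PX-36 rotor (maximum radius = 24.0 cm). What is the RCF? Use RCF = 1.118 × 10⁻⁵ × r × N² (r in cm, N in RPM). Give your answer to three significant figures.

62500 ×g

RCF = 1.118 × 10⁻⁵ × r × N²
RCF = 1.118 × 10⁻⁵ × 24 × (15260)² = 1.118 × 10⁻⁵ × 24 × 232,867,600 ≈ 62,483 × g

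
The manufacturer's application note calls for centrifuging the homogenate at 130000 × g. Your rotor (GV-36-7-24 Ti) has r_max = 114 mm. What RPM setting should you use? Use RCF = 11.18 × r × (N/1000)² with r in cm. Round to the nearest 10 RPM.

≈ 31940 RPM

r = 114 mm = 11.4 cm
130,000 = 11.18 × 11.4 × (N/1000)²
(N/1000)² = 130,000 / 127.452 = 1019.992
N = 1000 × √1019.992 ≈ 31,937.3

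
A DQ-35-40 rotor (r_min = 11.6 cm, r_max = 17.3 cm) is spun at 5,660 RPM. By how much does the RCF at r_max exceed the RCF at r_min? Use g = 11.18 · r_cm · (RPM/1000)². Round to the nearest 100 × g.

2000 g

RCF_max = 11.18 × 17.3 × (5.66)² = 11.18 × 17.3 × 32.0356 ≈ 6,196.1 × g
RCF_min = 11.18 × 11.6 × (5.66)² = 11.18 × 11.6 × 32.0356 ≈ 4,154.6 × g
ΔRCF = 6,196.1 − 4,154.6 = 2,041.5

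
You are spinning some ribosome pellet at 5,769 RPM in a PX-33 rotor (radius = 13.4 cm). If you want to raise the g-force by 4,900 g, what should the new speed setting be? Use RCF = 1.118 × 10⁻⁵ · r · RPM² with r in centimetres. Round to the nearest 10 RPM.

8120 RPM

Current RCF = 1.118 × 10⁻⁵ × 13.4 × (5769)² = 1.118 × 10⁻⁵ × 13.4 × 33,281,361 ≈ 4,985.9 × g
Target RCF = 4,985.9 + 4,900 = 9,885.9 × g
N² = 9,885.9 / (14.9812 × 10⁻⁵) = 65,988,706
N ≈ √65,988,706 ≈ 8,123.3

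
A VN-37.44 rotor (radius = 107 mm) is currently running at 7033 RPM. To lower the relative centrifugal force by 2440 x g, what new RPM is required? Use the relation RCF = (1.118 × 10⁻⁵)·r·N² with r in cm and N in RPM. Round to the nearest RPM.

r = 107 mm = 10.7 cm
Current RCF = 1.118 × 10⁻⁵ × 10.7 × (7033)² = 1.118 × 10⁻⁵ × 10.7 × 49,463,089 ≈ 5,917.1 × g
Target RCF = 5,917.1 − 2,440 = 3,477.1 × g
N² = 3,477.1 / (11.9626 × 10⁻⁵) = 29,066,424
N ≈ √29,066,424 ≈ 5,391.3

≈ 5391 RPM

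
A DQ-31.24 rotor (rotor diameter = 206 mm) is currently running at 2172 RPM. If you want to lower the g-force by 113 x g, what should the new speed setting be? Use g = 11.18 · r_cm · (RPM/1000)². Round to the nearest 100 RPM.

1900 RPM

r = 206 mm / 2 = 103 mm = 10.3 cm
Current RCF = 11.18 × 10.3 × (2.172)² = 11.18 × 10.3 × 4.717584 ≈ 543.2 × g
Target RCF = 543.2 − 113 = 430.2 × g
(N/1000)² = 430.2 / 115.154 = 3.735867
N = 1000 × √3.735867 ≈ 1,932.8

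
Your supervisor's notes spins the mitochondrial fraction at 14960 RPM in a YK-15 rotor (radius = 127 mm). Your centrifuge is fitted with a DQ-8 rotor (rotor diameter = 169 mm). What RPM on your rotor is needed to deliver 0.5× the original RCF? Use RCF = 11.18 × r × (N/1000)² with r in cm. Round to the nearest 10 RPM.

12970 RPM

Original rotor: r = 127 mm = 12.7 cm
RCF_original = 11.18 × 12.7 × (14.96)² = 11.18 × 12.7 × 223.8016 ≈ 31,776.7 × g
Target RCF = 0.5 × 31,776.7 ≈ 15,888.4 × g
Your rotor: r = 169 mm / 2 = 84.5 mm = 8.45 cm
15,888.4 = 11.18 × 8.45 × (N/1000)²
(N/1000)² = 15,888.4 / 94.471 = 168.1828
N = 1000 × √168.1828 ≈ 12,968.5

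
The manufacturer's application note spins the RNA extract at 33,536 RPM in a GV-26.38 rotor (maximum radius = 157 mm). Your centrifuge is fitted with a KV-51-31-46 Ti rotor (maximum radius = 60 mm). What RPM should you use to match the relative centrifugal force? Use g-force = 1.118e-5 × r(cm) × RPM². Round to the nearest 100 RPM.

Original rotor: r = 157 mm = 15.7 cm
RCF = 1.118 × 10⁻⁵ × r × N²
RCF_original = 1.118 × 10⁻⁵ × 15.7 × (33536)² = 1.118 × 10⁻⁵ × 15.7 × 1,124,663,296 ≈ 197,407.6 × g
Your rotor: r = 60 mm = 6.0 cm
197,407.6 = 1.118 × 10⁻⁵ × 6 × N²
N² = 197,407.6 / (6.708 × 10⁻⁵) = 2,942,868,217
N ≈ √2,942,868,217 ≈ 54,248.2

54200 RPM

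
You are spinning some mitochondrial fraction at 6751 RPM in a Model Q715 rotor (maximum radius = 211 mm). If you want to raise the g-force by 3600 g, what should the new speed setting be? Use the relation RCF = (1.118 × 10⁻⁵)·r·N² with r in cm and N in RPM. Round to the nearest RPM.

r = 211 mm = 21.1 cm
Current RCF = 1.118 × 10⁻⁵ × 21.1 × (6751)² = 1.118 × 10⁻⁵ × 21.1 × 45,576,001 ≈ 10,751.3 × g
Target RCF = 10,751.3 + 3,600 = 14,351.3 × g
N² = 14,351.3 / (23.5898 × 10⁻⁵) = 60,836,887
N ≈ √60,836,887 ≈ 7,799.8

7800 RPM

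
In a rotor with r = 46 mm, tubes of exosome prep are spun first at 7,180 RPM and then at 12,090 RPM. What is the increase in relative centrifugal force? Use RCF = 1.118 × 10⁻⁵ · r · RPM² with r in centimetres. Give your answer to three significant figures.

r = 46 mm = 4.6 cm
RCF₁ = 1.118 × 10⁻⁵ × 4.6 × (7180)² = 1.118 × 10⁻⁵ × 4.6 × 51,552,400 ≈ 2,651.2 × g
RCF₂ = 1.118 × 10⁻⁵ × 4.6 × (12090)² = 1.118 × 10⁻⁵ × 4.6 × 146,168,100 ≈ 7,517.1 × g
Increase = 7,517.1 − 2,651.2 = 4,865.9

4870 × g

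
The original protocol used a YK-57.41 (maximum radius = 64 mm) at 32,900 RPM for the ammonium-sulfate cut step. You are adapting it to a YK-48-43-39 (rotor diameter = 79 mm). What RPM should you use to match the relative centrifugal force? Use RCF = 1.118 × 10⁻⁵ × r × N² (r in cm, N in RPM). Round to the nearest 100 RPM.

Original rotor: r = 64 mm = 6.4 cm
RCF_original = 1.118 × 10⁻⁵ × 6.4 × (32900)² = 1.118 × 10⁻⁵ × 6.4 × 1,082,410,000 ≈ 77,448.6 × g
Your rotor: r = 79 mm / 2 = 39.5 mm = 3.95 cm
77,448.6 = 1.118 × 10⁻⁵ × 3.95 × N²
N² = 77,448.6 / (4.4161 × 10⁻⁵) = 1,753,778,221
N ≈ √1,753,778,221 ≈ 41,878.1

41900 RPM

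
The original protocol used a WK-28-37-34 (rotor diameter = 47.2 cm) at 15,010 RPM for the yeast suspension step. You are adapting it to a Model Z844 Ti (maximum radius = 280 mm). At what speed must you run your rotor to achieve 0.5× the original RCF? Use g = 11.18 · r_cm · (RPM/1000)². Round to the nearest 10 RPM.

9740 RPM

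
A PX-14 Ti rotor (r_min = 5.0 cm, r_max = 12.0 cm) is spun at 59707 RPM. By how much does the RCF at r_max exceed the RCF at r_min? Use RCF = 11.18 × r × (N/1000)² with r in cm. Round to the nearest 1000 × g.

ΔRCF = 11.18 × (r_max − r_min) × (N/1000)² = 11.18 × 7.0 × 3,564.925849 ≈ 278,991.1

ΔRCF ≈ 279000 g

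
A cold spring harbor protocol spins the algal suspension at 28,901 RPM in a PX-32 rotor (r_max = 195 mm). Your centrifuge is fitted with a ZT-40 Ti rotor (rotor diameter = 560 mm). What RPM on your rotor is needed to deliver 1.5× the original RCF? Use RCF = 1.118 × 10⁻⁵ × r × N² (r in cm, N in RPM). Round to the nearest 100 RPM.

Original rotor: r = 195 mm = 19.5 cm
RCF_original = 1.118 × 10⁻⁵ × 19.5 × (28901)² = 1.118 × 10⁻⁵ × 19.5 × 835,267,801 ≈ 182,096.7 × g
Target RCF = 1.5 × 182,096.7 ≈ 273,145.1 × g
Your rotor: r = 560 mm / 2 = 280 mm = 28 cm
273,145.1 = 1.118 × 10⁻⁵ × 28 × N²
N² = 273,145.1 / (31.304 × 10⁻⁵) = 872,556,542
N ≈ √872,556,542 ≈ 29,539.1

≈ 29500 RPM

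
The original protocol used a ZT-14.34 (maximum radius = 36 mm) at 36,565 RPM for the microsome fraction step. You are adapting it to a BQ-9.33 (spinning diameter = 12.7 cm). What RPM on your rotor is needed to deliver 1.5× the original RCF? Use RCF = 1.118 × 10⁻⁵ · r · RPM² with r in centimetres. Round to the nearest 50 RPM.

33700 RPM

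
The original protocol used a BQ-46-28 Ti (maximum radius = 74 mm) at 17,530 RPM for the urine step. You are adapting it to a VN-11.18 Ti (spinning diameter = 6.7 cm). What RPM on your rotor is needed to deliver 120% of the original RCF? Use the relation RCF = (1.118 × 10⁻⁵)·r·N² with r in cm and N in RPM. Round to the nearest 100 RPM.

≈ 28500 RPM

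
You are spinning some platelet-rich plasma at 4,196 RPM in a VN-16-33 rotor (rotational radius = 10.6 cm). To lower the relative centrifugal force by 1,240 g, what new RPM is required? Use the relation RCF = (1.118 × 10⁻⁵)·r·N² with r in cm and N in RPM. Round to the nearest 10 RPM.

N₂ ≈ 2670 RPM

Current RCF = 1.118 × 10⁻⁵ × 10.6 × (4196)² = 1.118 × 10⁻⁵ × 10.6 × 17,606,416 ≈ 2,086.5 × g
Target RCF = 2,086.5 − 1,240 = 846.5 × g
N² = 846.5 / (11.8508 × 10⁻⁵) = 7,142,978
N ≈ √7,142,978 ≈ 2,672.6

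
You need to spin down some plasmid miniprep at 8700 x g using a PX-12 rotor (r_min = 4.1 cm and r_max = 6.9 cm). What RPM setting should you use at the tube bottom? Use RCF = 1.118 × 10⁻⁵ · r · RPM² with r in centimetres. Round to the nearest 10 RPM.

Use r_max = 6.9 cm.
RCF = 1.118 × 10⁻⁵ × r × N²
8,700 = 1.118 × 10⁻⁵ × 6.9 × N²
N² = 8,700 / (7.7142 × 10⁻⁵) = 112,779,031
N ≈ √112,779,031 ≈ 10,619.7

≈ 10620 RPM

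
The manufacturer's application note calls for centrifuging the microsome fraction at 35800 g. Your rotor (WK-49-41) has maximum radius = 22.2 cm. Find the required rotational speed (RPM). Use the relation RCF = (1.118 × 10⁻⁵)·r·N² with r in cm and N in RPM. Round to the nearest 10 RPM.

35,800 = 1.118 × 10⁻⁵ × 22.2 × N²
N² = 35,800 / (24.8196 × 10⁻⁵) = 144,240,842
N ≈ √144,240,842 ≈ 12,010.0

N ≈ 12010 RPM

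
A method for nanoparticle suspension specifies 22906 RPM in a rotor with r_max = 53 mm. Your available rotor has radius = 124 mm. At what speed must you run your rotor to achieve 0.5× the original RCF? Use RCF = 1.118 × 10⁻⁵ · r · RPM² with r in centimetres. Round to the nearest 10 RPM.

10590 RPM

Original rotor: r = 53 mm = 5.3 cm
RCF_original = 1.118 × 10⁻⁵ × 5.3 × (22906)² = 1.118 × 10⁻⁵ × 5.3 × 524,684,836 ≈ 31,089.7 × g
Target RCF = 0.5 × 31,089.7 ≈ 15,544.9 × g
Your rotor: r = 124 mm = 12.4 cm
15,544.9 = 1.118 × 10⁻⁵ × 12.4 × N²
N² = 15,544.9 / (13.8632 × 10⁻⁵) = 112,130,677
N ≈ √112,130,677 ≈ 10,589.2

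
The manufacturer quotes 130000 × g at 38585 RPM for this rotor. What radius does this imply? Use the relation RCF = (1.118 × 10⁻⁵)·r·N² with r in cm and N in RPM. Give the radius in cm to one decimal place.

≈ 7.8 cm

RCF = 1.118 × 10⁻⁵ × r × N²
130000 = 1.118 × 10⁻⁵ × r × (38585)²
r = 130000 / (1.118 × 10⁻⁵ × 1,488,802,225) = 130000 / 16644.81 ≈ 7.810 cm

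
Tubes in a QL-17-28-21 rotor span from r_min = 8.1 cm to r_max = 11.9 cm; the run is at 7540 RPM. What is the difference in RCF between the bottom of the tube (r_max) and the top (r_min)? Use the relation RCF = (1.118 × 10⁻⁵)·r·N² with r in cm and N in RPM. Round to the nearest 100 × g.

ΔRCF ≈ 2400 x g

RCF_max = 1.118 × 10⁻⁵ × 11.9 × (7540)² = 1.118 × 10⁻⁵ × 11.9 × 56,851,600 ≈ 7,563.7 × g
RCF_min = 1.118 × 10⁻⁵ × 8.1 × (7540)² = 1.118 × 10⁻⁵ × 8.1 × 56,851,600 ≈ 5,148.4 × g
ΔRCF = 7,563.7 − 5,148.4 = 2,415.3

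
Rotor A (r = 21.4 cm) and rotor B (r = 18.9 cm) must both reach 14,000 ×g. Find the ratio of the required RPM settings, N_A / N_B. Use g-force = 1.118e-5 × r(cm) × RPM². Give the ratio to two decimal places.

At fixed RCF, N ∝ 1/√r, so N_A/N_B = √(r_B/r_A) = √(18.9/21.4) = √0.883178 = 0.9398.

0.94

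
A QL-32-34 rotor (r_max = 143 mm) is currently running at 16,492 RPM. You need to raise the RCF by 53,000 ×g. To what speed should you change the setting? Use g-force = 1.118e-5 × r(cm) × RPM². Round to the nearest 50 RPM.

N₂ ≈ 24550 RPM

r = 143 mm = 14.3 cm
Current RCF = 1.118 × 10⁻⁵ × 14.3 × (16492)² = 1.118 × 10⁻⁵ × 14.3 × 271,986,064 ≈ 43,483.5 × g
Target RCF = 43,483.5 + 53,000 = 96,483.5 × g
N² = 96,483.5 / (15.9874 × 10⁻⁵) = 603,497,129
N ≈ √603,497,129 ≈ 24,566.2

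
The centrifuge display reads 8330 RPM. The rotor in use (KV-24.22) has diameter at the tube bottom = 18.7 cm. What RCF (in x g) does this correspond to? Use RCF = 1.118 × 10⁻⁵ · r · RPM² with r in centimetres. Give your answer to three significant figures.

RCF ≈ 7250 x g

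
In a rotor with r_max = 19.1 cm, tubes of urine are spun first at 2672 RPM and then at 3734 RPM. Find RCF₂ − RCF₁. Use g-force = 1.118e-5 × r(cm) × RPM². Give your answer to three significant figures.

≈ 1450 × g

RCF₁ = 1.118 × 10⁻⁵ × 19.1 × (2672)² = 1.118 × 10⁻⁵ × 19.1 × 7,139,584 ≈ 1,524.6 × g
RCF₂ = 1.118 × 10⁻⁵ × 19.1 × (3734)² = 1.118 × 10⁻⁵ × 19.1 × 13,942,756 ≈ 2,977.3 × g
Increase = 2,977.3 − 1,524.6 = 1,452.7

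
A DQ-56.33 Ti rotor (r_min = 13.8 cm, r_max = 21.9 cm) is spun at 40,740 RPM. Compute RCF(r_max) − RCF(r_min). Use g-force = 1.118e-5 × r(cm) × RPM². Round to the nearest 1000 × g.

150000 × g

RCF_max = 1.118 × 10⁻⁵ × 21.9 × (40740)² = 1.118 × 10⁻⁵ × 21.9 × 1,659,747,600 ≈ 406,375.9 × g
RCF_min = 1.118 × 10⁻⁵ × 13.8 × (40740)² = 1.118 × 10⁻⁵ × 13.8 × 1,659,747,600 ≈ 256,072.5 × g
ΔRCF = 406,375.9 − 256,072.5 = 150,303.4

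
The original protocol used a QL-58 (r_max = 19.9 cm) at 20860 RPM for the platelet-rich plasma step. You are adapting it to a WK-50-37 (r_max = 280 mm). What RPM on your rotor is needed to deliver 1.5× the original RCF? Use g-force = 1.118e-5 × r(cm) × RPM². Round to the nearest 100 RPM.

≈ 21500 RPM

RCF_original = 1.118 × 10⁻⁵ × 19.9 × (20860)² = 1.118 × 10⁻⁵ × 19.9 × 435,139,600 ≈ 96,810.7 × g
Target RCF = 1.5 × 96,810.7 ≈ 145,216 × g
Your rotor: r = 280 mm = 28.0 cm
145,216 = 1.118 × 10⁻⁵ × 28 × N²
N² = 145,216 / (31.304 × 10⁻⁵) = 463,889,599
N ≈ √463,889,599 ≈ 21,538.1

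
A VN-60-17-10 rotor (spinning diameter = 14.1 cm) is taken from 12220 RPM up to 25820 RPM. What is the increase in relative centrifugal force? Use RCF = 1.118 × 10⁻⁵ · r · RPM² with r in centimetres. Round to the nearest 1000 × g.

r = 14.1 / 2 = 7.05 cm
RCF₁ = 1.118 × 10⁻⁵ × 7.05 × (12220)² = 1.118 × 10⁻⁵ × 7.05 × 149,328,400 ≈ 11,769.9 × g
RCF₂ = 1.118 × 10⁻⁵ × 7.05 × (25820)² = 1.118 × 10⁻⁵ × 7.05 × 666,672,400 ≈ 52,546.5 × g
Increase = 52,546.5 − 11,769.9 = 40,776.6

≈ 41000 x g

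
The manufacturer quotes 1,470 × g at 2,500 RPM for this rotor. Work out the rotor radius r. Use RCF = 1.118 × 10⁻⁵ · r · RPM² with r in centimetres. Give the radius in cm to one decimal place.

1470 = 1.118 × 10⁻⁵ × r × (2500)²
r = 1470 / (1.118 × 10⁻⁵ × 6,250,000) = 1470 / 69.875 ≈ 21.038 cm

≈ 21.0 cm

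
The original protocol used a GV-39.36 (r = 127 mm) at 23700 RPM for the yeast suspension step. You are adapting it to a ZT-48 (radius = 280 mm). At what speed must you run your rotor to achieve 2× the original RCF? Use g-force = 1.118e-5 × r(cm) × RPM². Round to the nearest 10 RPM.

≈ 22570 RPM

Original rotor: r = 127 mm = 12.7 cm
RCF_original = 1.118 × 10⁻⁵ × 12.7 × (23700)² = 1.118 × 10⁻⁵ × 12.7 × 561,690,000 ≈ 79,752.1 × g
Target RCF = 2 × 79,752.1 ≈ 159,504.2 × g
Your rotor: r = 280 mm = 28.0 cm
159,504.2 = 1.118 × 10⁻⁵ × 28 × N²
N² = 159,504.2 / (31.304 × 10⁻⁵) = 509,532,967
N ≈ √509,532,967 ≈ 22,572.8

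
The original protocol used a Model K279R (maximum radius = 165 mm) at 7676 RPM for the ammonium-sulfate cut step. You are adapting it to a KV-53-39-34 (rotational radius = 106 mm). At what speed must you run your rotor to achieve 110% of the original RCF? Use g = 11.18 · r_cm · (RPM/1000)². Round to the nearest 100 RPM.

Original rotor: r = 165 mm = 16.5 cm
RCF_original = 11.18 × 16.5 × (7.676)² = 11.18 × 16.5 × 58.920976 ≈ 10,869.2 × g
Target RCF = 1.1 × 10,869.2 ≈ 11,956.1 × g
Your rotor: r = 106 mm = 10.6 cm
11,956.1 = 11.18 × 10.6 × (N/1000)²
(N/1000)² = 11,956.1 / 118.508 = 100.8885
N = 1000 × √100.8885 ≈ 10,044.3

≈ 10000 RPM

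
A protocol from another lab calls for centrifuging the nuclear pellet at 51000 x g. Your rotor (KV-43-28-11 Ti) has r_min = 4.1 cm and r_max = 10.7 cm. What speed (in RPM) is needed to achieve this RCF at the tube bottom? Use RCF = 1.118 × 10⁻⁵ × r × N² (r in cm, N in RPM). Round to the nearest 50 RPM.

≈ 20650 RPM

Use r_max = 10.7 cm.
RCF = 1.118 × 10⁻⁵ × r × N²
51,000 = 1.118 × 10⁻⁵ × 10.7 × N²
N² = 51,000 / (11.9626 × 10⁻⁵) = 426,328,725
N ≈ √426,328,725 ≈ 20,647.7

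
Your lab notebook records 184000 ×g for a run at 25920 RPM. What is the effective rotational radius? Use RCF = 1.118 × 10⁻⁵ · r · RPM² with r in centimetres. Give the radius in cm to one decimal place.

24.5 cm

RCF = 1.118 × 10⁻⁵ × r × N²
184000 = 1.118 × 10⁻⁵ × r × (25920)²
r = 184000 / (1.118 × 10⁻⁵ × 671,846,400) = 184000 / 7511.243 ≈ 24.497 cm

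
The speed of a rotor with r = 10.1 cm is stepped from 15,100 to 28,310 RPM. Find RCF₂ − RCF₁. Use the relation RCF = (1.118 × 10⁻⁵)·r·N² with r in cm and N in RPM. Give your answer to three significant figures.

64800 g

RCF₁ = 1.118 × 10⁻⁵ × 10.1 × (15100)² = 1.118 × 10⁻⁵ × 10.1 × 228,010,000 ≈ 25,746.4 × g
RCF₂ = 1.118 × 10⁻⁵ × 10.1 × (28310)² = 1.118 × 10⁻⁵ × 10.1 × 801,456,100 ≈ 90,498.8 × g
Increase = 90,498.8 − 25,746.4 = 64,752.4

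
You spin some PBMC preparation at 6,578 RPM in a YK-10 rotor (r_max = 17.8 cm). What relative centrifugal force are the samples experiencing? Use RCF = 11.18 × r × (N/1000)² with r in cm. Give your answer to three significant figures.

RCF ≈ 8610 ×g

RCF = 11.18 × r × (N/1000)²
RCF = 11.18 × 17.8 × (6.578)² = 11.18 × 17.8 × 43.270084 ≈ 8,610.9 × g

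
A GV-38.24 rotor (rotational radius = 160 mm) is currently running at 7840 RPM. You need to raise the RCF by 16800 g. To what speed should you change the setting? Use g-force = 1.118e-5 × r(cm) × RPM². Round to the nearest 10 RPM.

12470 RPM

r = 160 mm = 16.0 cm
Current RCF = 1.118 × 10⁻⁵ × 16 × (7840)² = 1.118 × 10⁻⁵ × 16 × 61,465,600 ≈ 10,995 × g
Target RCF = 10,995 + 16,800 = 27,795 × g
N² = 27,795 / (17.888 × 10⁻⁵) = 155,383,497
N ≈ √155,383,497 ≈ 12,465.3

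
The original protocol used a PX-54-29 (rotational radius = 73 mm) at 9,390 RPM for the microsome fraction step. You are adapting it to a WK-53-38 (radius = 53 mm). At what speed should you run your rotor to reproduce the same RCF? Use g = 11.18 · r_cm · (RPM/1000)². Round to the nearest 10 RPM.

11020 RPM

Original rotor: r = 73 mm = 7.3 cm
RCF_original = 11.18 × 7.3 × (9.39)² = 11.18 × 7.3 × 88.1721 ≈ 7,196.1 × g
Your rotor: r = 53 mm = 5.3 cm
7,196.1 = 11.18 × 5.3 × (N/1000)²
(N/1000)² = 7,196.1 / 59.254 = 121.445
N = 1000 × √121.445 ≈ 11,020.2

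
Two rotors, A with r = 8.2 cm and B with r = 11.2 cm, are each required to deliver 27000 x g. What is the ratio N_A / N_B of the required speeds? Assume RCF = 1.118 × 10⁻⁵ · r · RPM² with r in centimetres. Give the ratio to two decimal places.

At fixed RCF, N ∝ 1/√r, so N_A/N_B = √(r_B/r_A) = √(11.2/8.2) = √1.365854 = 1.1687.

1.17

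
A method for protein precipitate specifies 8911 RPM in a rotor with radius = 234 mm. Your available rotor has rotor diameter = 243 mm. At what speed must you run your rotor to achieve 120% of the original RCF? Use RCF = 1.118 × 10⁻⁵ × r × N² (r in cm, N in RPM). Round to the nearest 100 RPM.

Original rotor: r = 234 mm = 23.4 cm
RCF = 1.118 × 10⁻⁵ × r × N²
RCF_original = 1.118 × 10⁻⁵ × 23.4 × (8911)² = 1.118 × 10⁻⁵ × 23.4 × 79,405,921 ≈ 20,773.5 × g
Target RCF = 1.2 × 20,773.5 ≈ 24,928.2 × g
Your rotor: r = 243 mm / 2 = 121.5 mm = 12.15 cm
24,928.2 = 1.118 × 10⁻⁵ × 12.15 × N²
N² = 24,928.2 / (13.5837 × 10⁻⁵) = 183,515,537
N ≈ √183,515,537 ≈ 13,546.8

13500 RPM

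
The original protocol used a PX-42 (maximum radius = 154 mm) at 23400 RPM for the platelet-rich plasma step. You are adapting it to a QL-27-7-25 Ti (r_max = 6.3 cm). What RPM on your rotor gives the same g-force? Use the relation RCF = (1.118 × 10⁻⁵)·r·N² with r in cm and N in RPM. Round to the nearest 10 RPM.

Original rotor: r = 154 mm = 15.4 cm
RCF_original = 1.118 × 10⁻⁵ × 15.4 × (23400)² = 1.118 × 10⁻⁵ × 15.4 × 547,560,000 ≈ 94,274.5 × g
94,274.5 = 1.118 × 10⁻⁵ × 6.3 × N²
N² = 94,274.5 / (7.0434 × 10⁻⁵) = 1,338,479,995
N ≈ √1,338,479,995 ≈ 36,585.2

≈ 36590 RPM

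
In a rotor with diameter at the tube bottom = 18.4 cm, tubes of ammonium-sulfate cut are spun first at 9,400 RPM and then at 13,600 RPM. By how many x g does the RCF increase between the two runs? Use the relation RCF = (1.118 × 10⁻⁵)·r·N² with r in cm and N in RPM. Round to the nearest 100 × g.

r = 18.4 / 2 = 9.2 cm
RCF₁ = 1.118 × 10⁻⁵ × 9.2 × (9400)² = 1.118 × 10⁻⁵ × 9.2 × 88,360,000 ≈ 9,088.4 × g
RCF₂ = 1.118 × 10⁻⁵ × 9.2 × (13600)² = 1.118 × 10⁻⁵ × 9.2 × 184,960,000 ≈ 19,024.2 × g
Increase = 19,024.2 − 9,088.4 = 9,935.8

9900 x g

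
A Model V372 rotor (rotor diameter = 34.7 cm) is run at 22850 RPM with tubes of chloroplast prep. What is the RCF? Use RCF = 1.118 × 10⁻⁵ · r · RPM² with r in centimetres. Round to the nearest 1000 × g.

r = 34.7 / 2 = 17.35 cm
RCF = 1.118 × 10⁻⁵ × 17.35 × (22850)² = 1.118 × 10⁻⁵ × 17.35 × 522,122,500 ≈ 101,277.7 × g

≈ 101000 x g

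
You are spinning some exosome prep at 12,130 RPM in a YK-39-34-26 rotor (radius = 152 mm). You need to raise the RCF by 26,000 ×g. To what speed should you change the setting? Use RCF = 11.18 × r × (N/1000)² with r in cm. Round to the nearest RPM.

17324 RPM

r = 152 mm = 15.2 cm
Current RCF = 11.18 × 15.2 × (12.13)² = 11.18 × 15.2 × 147.1369 ≈ 25,003.9 × g
Target RCF = 25,003.9 + 26,000 = 51,003.9 × g
(N/1000)² = 51,003.9 / 169.936 = 300.1359
N = 1000 × √300.1359 ≈ 17,324.4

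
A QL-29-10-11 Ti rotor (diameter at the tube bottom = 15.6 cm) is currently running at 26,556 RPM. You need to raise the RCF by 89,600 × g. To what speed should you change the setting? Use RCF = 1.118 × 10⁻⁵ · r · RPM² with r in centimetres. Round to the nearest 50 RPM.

N₂ ≈ 41650 RPM

r = 15.6 / 2 = 7.8 cm
Current RCF = 1.118 × 10⁻⁵ × 7.8 × (26556)² = 1.118 × 10⁻⁵ × 7.8 × 705,221,136 ≈ 61,498.1 × g
Target RCF = 61,498.1 + 89,600 = 151,098.1 × g
N² = 151,098.1 / (8.7204 × 10⁻⁵) = 1,732,696,895
N ≈ √1,732,696,895 ≈ 41,625.7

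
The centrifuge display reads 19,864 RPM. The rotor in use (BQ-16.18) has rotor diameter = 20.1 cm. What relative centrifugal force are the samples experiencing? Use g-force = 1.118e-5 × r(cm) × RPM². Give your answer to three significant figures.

44300 ×g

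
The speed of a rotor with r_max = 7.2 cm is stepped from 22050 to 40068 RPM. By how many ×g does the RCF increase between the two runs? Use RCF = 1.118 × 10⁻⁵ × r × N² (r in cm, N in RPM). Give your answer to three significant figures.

RCF₁ = 1.118 × 10⁻⁵ × 7.2 × (22050)² = 1.118 × 10⁻⁵ × 7.2 × 486,202,500 ≈ 39,137.4 × g
RCF₂ = 1.118 × 10⁻⁵ × 7.2 × (40068)² = 1.118 × 10⁻⁵ × 7.2 × 1,605,444,624 ≈ 129,231.9 × g
Increase = 129,231.9 − 39,137.4 = 90,094.5

≈ 90100 ×g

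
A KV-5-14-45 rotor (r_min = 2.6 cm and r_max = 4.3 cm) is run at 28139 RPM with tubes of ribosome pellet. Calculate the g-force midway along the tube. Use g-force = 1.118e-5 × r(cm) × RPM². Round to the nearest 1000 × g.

r_avg = (2.6 + 4.3) / 2 = 3.45 cm
RCF = 1.118 × 10⁻⁵ × 3.45 × (28139)² = 1.118 × 10⁻⁵ × 3.45 × 791,803,321 ≈ 30,540.6 × g

≈ 31000 x g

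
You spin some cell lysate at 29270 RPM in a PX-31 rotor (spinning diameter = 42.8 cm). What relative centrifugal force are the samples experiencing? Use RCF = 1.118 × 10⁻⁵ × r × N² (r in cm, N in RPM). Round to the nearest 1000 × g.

205000 ×g

r = 42.8 / 2 = 21.4 cm
RCF = 1.118 × 10⁻⁵ × 21.4 × (29270)² = 1.118 × 10⁻⁵ × 21.4 × 856,732,900 ≈ 204,975.1 × g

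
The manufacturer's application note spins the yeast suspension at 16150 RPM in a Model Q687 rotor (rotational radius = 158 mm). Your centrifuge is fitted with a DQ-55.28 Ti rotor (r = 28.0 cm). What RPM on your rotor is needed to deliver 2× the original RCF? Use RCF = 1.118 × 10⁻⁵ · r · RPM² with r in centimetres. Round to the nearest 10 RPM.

≈ 17160 RPM

Original rotor: r = 158 mm = 15.8 cm
RCF = 1.118 × 10⁻⁵ × r × N²
RCF_original = 1.118 × 10⁻⁵ × 15.8 × (16150)² = 1.118 × 10⁻⁵ × 15.8 × 260,822,500 ≈ 46,072.7 × g
Target RCF = 2 × 46,072.7 ≈ 92,145.4 × g
92,145.4 = 1.118 × 10⁻⁵ × 28 × N²
N² = 92,145.4 / (31.304 × 10⁻⁵) = 294,356,632
N ≈ √294,356,632 ≈ 17,156.8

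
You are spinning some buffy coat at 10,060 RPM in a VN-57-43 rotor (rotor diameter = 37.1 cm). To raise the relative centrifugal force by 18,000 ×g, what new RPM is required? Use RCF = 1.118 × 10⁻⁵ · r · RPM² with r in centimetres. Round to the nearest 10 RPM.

N₂ ≈ 13710 RPM

r = 37.1 / 2 = 18.55 cm
Current RCF = 1.118 × 10⁻⁵ × 18.55 × (10060)² = 1.118 × 10⁻⁵ × 18.55 × 101,203,600 ≈ 20,988.5 × g
Target RCF = 20,988.5 + 18,000 = 38,988.5 × g
N² = 38,988.5 / (20.7389 × 10⁻⁵) = 187,996,953
N ≈ √187,996,953 ≈ 13,711.2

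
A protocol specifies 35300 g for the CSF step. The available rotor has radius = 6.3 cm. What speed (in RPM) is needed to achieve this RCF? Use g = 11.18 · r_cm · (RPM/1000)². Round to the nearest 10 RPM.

N ≈ 22390 RPM

35,300 = 11.18 × 6.3 × (N/1000)²
(N/1000)² = 35,300 / 70.434 = 501.1784
N = 1000 × √501.1784 ≈ 22,387.0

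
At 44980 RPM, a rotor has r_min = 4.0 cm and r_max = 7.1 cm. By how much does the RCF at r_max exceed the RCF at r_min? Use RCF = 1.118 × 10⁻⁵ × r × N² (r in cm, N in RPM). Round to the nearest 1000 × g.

ΔRCF ≈ 70000 ×g

ΔRCF = 1.118 × 10⁻⁵ × (r_max − r_min) × N² = 1.118 × 10⁻⁵ × 3.1 × 2,023,200,400 ≈ 70,120.1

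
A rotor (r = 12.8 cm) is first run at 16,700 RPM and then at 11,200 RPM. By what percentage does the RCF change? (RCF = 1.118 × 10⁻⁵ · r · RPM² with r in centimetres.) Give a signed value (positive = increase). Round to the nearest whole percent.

-55%

RCF ∝ N², so the ratio is (11200/16700)² = (0.670659)² = 0.4498.
Change = 0.4498 − 1 = -0.5502 → -55.0%.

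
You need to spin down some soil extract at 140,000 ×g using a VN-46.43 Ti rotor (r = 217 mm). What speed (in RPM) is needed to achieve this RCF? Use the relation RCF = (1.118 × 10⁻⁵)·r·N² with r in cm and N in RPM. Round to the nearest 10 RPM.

r = 217 mm = 21.7 cm
140,000 = 1.118 × 10⁻⁵ × 21.7 × N²
N² = 140,000 / (24.2606 × 10⁻⁵) = 577,067,344
N ≈ √577,067,344 ≈ 24,022.2

N ≈ 24020 RPM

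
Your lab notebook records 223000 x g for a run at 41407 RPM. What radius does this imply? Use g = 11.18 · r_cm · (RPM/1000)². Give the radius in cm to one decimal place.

RCF = 11.18 × r × (N/1000)²
223000 = 11.18 × r × (41.407)²
r = 223000 / (11.18 × 1714.539649) = 223000 / 19168.55 ≈ 11.634 cm

11.6 cm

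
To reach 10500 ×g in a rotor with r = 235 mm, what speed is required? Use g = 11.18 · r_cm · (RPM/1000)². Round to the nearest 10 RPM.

N ≈ 6320 RPM

r = 235 mm = 23.5 cm
RCF = 11.18 × r × (N/1000)²
10,500 = 11.18 × 23.5 × (N/1000)²
(N/1000)² = 10,500 / 262.73 = 39.96498
N = 1000 × √39.96498 ≈ 6,321.8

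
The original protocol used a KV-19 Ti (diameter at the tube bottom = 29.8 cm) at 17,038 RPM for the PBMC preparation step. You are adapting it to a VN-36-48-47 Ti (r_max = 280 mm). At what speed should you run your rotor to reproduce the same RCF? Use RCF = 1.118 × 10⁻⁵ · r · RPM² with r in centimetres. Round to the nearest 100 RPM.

Original rotor: r = 29.8 / 2 = 14.9 cm
RCF_original = 1.118 × 10⁻⁵ × 14.9 × (17038)² = 1.118 × 10⁻⁵ × 14.9 × 290,293,444 ≈ 48,357.7 × g
Your rotor: r = 280 mm = 28.0 cm
48,357.7 = 1.118 × 10⁻⁵ × 28 × N²
N² = 48,357.7 / (31.304 × 10⁻⁵) = 154,477,703
N ≈ √154,477,703 ≈ 12,428.9

12400 RPM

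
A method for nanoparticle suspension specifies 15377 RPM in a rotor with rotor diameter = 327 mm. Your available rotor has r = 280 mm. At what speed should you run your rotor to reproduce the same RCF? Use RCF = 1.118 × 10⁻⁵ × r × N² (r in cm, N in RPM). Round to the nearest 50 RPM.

Original rotor: r = 327 mm / 2 = 163.5 mm = 16.35 cm
RCF_original = 1.118 × 10⁻⁵ × 16.35 × (15377)² = 1.118 × 10⁻⁵ × 16.35 × 236,452,129 ≈ 43,221.8 × g
Your rotor: r = 280 mm = 28.0 cm
43,221.8 = 1.118 × 10⁻⁵ × 28 × N²
N² = 43,221.8 / (31.304 × 10⁻⁵) = 138,071,173
N ≈ √138,071,173 ≈ 11,750.4

≈ 11750 RPM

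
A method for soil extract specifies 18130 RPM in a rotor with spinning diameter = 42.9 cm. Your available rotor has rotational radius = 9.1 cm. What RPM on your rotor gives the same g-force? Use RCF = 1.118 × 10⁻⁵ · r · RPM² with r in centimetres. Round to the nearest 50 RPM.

≈ 27850 RPM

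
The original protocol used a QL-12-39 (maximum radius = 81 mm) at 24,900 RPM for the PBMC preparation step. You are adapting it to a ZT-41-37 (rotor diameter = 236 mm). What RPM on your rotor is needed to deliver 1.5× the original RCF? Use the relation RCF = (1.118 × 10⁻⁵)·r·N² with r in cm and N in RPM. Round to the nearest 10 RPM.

Original rotor: r = 81 mm = 8.1 cm
RCF_original = 1.118 × 10⁻⁵ × 8.1 × (24900)² = 1.118 × 10⁻⁵ × 8.1 × 620,010,000 ≈ 56,146.9 × g
Target RCF = 1.5 × 56,146.9 ≈ 84,220.4 × g
Your rotor: r = 236 mm / 2 = 118 mm = 11.8 cm
84,220.4 = 1.118 × 10⁻⁵ × 11.8 × N²
N² = 84,220.4 / (13.1924 × 10⁻⁵) = 638,400,897
N ≈ √638,400,897 ≈ 25,266.6

≈ 25270 RPM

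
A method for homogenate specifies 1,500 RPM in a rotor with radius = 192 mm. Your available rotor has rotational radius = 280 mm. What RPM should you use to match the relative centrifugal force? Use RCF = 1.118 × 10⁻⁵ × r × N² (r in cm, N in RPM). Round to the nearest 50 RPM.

Original rotor: r = 192 mm = 19.2 cm
RCF_original = 1.118 × 10⁻⁵ × 19.2 × (1500)² = 1.118 × 10⁻⁵ × 19.2 × 2,250,000 ≈ 483 × g
Your rotor: r = 280 mm = 28.0 cm
483 = 1.118 × 10⁻⁵ × 28 × N²
N² = 483 / (31.304 × 10⁻⁵) = 1,542,934
N ≈ √1,542,934 ≈ 1,242.1

≈ 1250 RPM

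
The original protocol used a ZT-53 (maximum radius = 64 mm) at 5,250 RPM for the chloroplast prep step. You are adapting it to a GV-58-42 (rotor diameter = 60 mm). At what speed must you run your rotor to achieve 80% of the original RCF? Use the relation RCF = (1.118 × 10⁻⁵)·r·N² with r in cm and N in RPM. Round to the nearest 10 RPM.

≈ 6860 RPM

Original rotor: r = 64 mm = 6.4 cm
RCF = 1.118 × 10⁻⁵ × r × N²
RCF_original = 1.118 × 10⁻⁵ × 6.4 × (5250)² = 1.118 × 10⁻⁵ × 6.4 × 27,562,500 ≈ 1,972.2 × g
Target RCF = 0.8 × 1,972.2 ≈ 1,577.8 × g
Your rotor: r = 60 mm / 2 = 30 mm = 3 cm
1,577.8 = 1.118 × 10⁻⁵ × 3 × N²
N² = 1,577.8 / (3.354 × 10⁻⁵) = 47,042,338
N ≈ √47,042,338 ≈ 6,858.7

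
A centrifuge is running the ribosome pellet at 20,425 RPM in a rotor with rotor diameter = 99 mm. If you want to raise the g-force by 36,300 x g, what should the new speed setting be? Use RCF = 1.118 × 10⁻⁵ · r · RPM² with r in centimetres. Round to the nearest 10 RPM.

r = 99 mm / 2 = 49.5 mm = 4.95 cm
Current RCF = 1.118 × 10⁻⁵ × 4.95 × (20425)² = 1.118 × 10⁻⁵ × 4.95 × 417,180,625 ≈ 23,087.2 × g
Target RCF = 23,087.2 + 36,300 = 59,387.2 × g
N² = 59,387.2 / (5.5341 × 10⁻⁵) = 1,073,113,966
N ≈ √1,073,113,966 ≈ 32,758.4

N₂ ≈ 32760 RPM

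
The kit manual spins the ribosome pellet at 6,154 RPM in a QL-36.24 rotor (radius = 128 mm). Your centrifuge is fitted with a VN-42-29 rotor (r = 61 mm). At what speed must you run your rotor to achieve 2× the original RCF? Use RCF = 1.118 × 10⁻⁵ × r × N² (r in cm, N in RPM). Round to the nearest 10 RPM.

Original rotor: r = 128 mm = 12.8 cm
RCF_original = 1.118 × 10⁻⁵ × 12.8 × (6154)² = 1.118 × 10⁻⁵ × 12.8 × 37,871,716 ≈ 5,419.6 × g
Target RCF = 2 × 5,419.6 ≈ 10,839.2 × g
Your rotor: r = 61 mm = 6.1 cm
10,839.2 = 1.118 × 10⁻⁵ × 6.1 × N²
N² = 10,839.2 / (6.8198 × 10⁻⁵) = 158,937,212
N ≈ √158,937,212 ≈ 12,607.0

12610 RPM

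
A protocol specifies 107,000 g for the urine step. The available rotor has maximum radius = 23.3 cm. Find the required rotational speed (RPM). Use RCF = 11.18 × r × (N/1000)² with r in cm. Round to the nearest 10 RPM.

107,000 = 11.18 × 23.3 × (N/1000)²
(N/1000)² = 107,000 / 260.494 = 410.758
N = 1000 × √410.758 ≈ 20,267.2

N ≈ 20270 RPM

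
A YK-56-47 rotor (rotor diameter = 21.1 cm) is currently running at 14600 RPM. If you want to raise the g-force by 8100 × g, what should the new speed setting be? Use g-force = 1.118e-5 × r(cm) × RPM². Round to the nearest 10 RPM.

r = 21.1 / 2 = 10.55 cm
Current RCF = 1.118 × 10⁻⁵ × 10.55 × (14600)² = 1.118 × 10⁻⁵ × 10.55 × 213,160,000 ≈ 25,142 × g
Target RCF = 25,142 + 8,100 = 33,242 × g
N² = 33,242 / (11.7949 × 10⁻⁵) = 281,833,674
N ≈ √281,833,674 ≈ 16,787.9

≈ 16790 RPM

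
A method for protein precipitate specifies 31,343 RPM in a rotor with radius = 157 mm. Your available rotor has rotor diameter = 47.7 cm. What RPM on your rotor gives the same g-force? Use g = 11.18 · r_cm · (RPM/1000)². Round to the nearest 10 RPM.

25430 RPM

Original rotor: r = 157 mm = 15.7 cm
RCF = 11.18 × r × (N/1000)²
RCF_original = 11.18 × 15.7 × (31.343)² = 11.18 × 15.7 × 982.383649 ≈ 172,433.9 × g
Your rotor: r = 47.7 / 2 = 23.85 cm
172,433.9 = 11.18 × 23.85 × (N/1000)²
(N/1000)² = 172,433.9 / 266.643 = 646.6845
N = 1000 × √646.6845 ≈ 25,430.0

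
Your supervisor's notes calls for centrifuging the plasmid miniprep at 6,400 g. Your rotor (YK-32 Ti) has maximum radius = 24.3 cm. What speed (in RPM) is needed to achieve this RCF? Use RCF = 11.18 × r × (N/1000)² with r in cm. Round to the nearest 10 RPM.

6,400 = 11.18 × 24.3 × (N/1000)²
(N/1000)² = 6,400 / 271.674 = 23.55765
N = 1000 × √23.55765 ≈ 4,853.6

4850 RPM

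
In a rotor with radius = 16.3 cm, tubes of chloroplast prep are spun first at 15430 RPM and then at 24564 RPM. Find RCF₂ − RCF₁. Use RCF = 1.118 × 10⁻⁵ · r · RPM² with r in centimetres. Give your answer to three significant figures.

66600 × g

RCF₁ = 1.118 × 10⁻⁵ × 16.3 × (15430)² = 1.118 × 10⁻⁵ × 16.3 × 238,084,900 ≈ 43,387.2 × g
RCF₂ = 1.118 × 10⁻⁵ × 16.3 × (24564)² = 1.118 × 10⁻⁵ × 16.3 × 603,390,096 ≈ 109,958.2 × g
Increase = 109,958.2 − 43,387.2 = 66,571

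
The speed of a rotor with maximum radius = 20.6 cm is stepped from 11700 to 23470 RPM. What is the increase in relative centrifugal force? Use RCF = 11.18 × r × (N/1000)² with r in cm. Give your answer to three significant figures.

RCF₁ = 11.18 × 20.6 × (11.7)² = 11.18 × 20.6 × 136.89 ≈ 31,526.9 × g
RCF₂ = 11.18 × 20.6 × (23.47)² = 11.18 × 20.6 × 550.8409 ≈ 126,863.1 × g
Increase = 126,863.1 − 31,526.9 = 95,336.2

≈ 95300 × g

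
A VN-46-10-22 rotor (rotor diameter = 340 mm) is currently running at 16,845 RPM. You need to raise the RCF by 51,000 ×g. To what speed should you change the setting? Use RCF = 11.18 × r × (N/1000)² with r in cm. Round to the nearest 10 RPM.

r = 340 mm / 2 = 170 mm = 17 cm
Current RCF = 11.18 × 17 × (16.845)² = 11.18 × 17 × 283.754025 ≈ 53,930.3 × g
Target RCF = 53,930.3 + 51,000 = 104,930.3 × g
(N/1000)² = 104,930.3 / 190.06 = 552.0904
N = 1000 × √552.0904 ≈ 23,496.6

N₂ ≈ 23500 RPM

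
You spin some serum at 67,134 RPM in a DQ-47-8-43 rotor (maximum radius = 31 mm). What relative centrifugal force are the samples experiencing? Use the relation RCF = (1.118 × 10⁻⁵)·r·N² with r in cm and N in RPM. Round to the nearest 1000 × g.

r = 31 mm = 3.1 cm
RCF = 1.118 × 10⁻⁵ × 3.1 × (67134)² = 1.118 × 10⁻⁵ × 3.1 × 4,506,973,956 ≈ 156,202.7 × g

156000 x g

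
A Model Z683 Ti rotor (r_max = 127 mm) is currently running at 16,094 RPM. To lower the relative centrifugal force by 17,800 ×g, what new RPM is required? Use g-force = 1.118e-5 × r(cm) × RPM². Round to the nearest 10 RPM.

r = 127 mm = 12.7 cm
Current RCF = 1.118 × 10⁻⁵ × 12.7 × (16094)² = 1.118 × 10⁻⁵ × 12.7 × 259,016,836 ≈ 36,776.8 × g
Target RCF = 36,776.8 − 17,800 = 18,976.8 × g
N² = 18,976.8 / (14.1986 × 10⁻⁵) = 133,652,614
N ≈ √133,652,614 ≈ 11,560.8

N₂ ≈ 11560 RPM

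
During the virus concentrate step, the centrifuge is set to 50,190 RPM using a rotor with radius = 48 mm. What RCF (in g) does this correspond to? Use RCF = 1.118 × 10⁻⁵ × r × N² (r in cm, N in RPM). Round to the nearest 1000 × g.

135000 g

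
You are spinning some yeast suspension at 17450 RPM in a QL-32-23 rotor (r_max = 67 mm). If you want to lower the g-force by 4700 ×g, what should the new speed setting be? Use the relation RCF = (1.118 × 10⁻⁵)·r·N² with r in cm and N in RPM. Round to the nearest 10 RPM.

N₂ ≈ 15550 RPM

r = 67 mm = 6.7 cm
Current RCF = 1.118 × 10⁻⁵ × 6.7 × (17450)² = 1.118 × 10⁻⁵ × 6.7 × 304,502,500 ≈ 22,809.1 × g
Target RCF = 22,809.1 − 4,700 = 18,109.1 × g
N² = 18,109.1 / (7.4906 × 10⁻⁵) = 241,757,670
N ≈ √241,757,670 ≈ 15,548.6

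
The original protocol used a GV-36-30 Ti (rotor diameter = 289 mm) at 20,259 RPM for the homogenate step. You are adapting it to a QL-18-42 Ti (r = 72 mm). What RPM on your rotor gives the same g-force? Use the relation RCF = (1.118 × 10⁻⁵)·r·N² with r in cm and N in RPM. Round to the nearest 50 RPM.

≈ 28700 RPM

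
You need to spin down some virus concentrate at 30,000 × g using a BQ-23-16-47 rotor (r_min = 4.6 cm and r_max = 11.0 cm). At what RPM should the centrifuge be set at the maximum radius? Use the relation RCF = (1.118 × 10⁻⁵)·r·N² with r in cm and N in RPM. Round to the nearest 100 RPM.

Use r_max = 11.0 cm.
30,000 = 1.118 × 10⁻⁵ × 11 × N²
N² = 30,000 / (12.298 × 10⁻⁵) = 243,942,104
N ≈ √243,942,104 ≈ 15,618.6

15600 RPM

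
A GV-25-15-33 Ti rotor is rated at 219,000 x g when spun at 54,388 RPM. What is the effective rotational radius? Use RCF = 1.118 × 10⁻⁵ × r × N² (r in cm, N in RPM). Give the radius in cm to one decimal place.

RCF = 1.118 × 10⁻⁵ × r × N²
219000 = 1.118 × 10⁻⁵ × r × (54388)²
r = 219000 / (1.118 × 10⁻⁵ × 2,958,054,544) = 219000 / 33071.05 ≈ 6.622 cm

≈ 6.6 cm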